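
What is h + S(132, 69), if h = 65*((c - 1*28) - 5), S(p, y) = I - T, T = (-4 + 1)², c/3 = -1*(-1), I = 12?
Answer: -1947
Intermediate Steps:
c = 3 (c = 3*(-1*(-1)) = 3*1 = 3)
T = 9 (T = (-3)² = 9)
S(p, y) = 3 (S(p, y) = 12 - 1*9 = 12 - 9 = 3)
h = -1950 (h = 65*((3 - 1*28) - 5) = 65*((3 - 28) - 5) = 65*(-25 - 5) = 65*(-30) = -1950)
h + S(132, 69) = -1950 + 3 = -1947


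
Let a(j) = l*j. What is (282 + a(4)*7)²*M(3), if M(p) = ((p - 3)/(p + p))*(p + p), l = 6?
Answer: 0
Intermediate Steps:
M(p) = -3 + p (M(p) = ((-3 + p)/((2*p)))*(2*p) = ((-3 + p)*(1/(2*p)))*(2*p) = ((-3 + p)/(2*p))*(2*p) = -3 + p)
a(j) = 6*j
(282 + a(4)*7)²*M(3) = (282 + (6*4)*7)²*(-3 + 3) = (282 + 24*7)²*0 = (282 + 168)²*0 = 450²*0 = 202500*0 = 0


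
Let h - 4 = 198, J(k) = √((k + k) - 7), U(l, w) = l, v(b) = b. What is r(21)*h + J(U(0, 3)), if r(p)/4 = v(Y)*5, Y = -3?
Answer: -12120 + I*√7 ≈ -12120.0 + 2.6458*I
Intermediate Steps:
J(k) = √(-7 + 2*k) (J(k) = √(2*k - 7) = √(-7 + 2*k))
h = 202 (h = 4 + 198 = 202)
r(p) = -60 (r(p) = 4*(-3*5) = 4*(-15) = -60)
r(21)*h + J(U(0, 3)) = -60*202 + √(-7 + 2*0) = -12120 + √(-7 + 0) = -12120 + √(-7) = -12120 + I*√7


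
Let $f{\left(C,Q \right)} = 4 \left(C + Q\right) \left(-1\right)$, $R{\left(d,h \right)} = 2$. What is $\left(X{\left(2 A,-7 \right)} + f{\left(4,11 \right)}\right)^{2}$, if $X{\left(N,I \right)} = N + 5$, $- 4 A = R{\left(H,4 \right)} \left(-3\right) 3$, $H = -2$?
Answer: $2116$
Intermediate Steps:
$A = \frac{9}{2}$ ($A = - \frac{2 \left(-3\right) 3}{4} = - \frac{\left(-6\right) 3}{4} = \left(- \frac{1}{4}\right) \left(-18\right) = \frac{9}{2} \approx 4.5$)
$f{\left(C,Q \right)} = - 4 C - 4 Q$ ($f{\left(C,Q \right)} = 4 \left(- C - Q\right) = - 4 C - 4 Q$)
$X{\left(N,I \right)} = 5 + N$
$\left(X{\left(2 A,-7 \right)} + f{\left(4,11 \right)}\right)^{2} = \left(\left(5 + 2 \cdot \frac{9}{2}\right) - 60\right)^{2} = \left(\left(5 + 9\right) - 60\right)^{2} = \left(14 - 60\right)^{2} = \left(-46\right)^{2} = 2116$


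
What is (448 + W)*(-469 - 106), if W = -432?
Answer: -9200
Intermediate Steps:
(448 + W)*(-469 - 106) = (448 - 432)*(-469 - 106) = 16*(-575) = -9200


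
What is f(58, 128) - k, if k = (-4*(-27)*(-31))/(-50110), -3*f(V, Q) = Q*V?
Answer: -186013342/75165 ≈ -2474.7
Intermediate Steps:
f(V, Q) = -Q*V/3
k = 1674/25055 (k = (108*(-31))*(-1/50110) = -3348*(-1/50110) = 1674/25055 ≈ 0.066813)
f(58, 128) - k = -⅓*128*58 - 1*1674/25055 = -7424/3 - 1674/25055 = -186013342/75165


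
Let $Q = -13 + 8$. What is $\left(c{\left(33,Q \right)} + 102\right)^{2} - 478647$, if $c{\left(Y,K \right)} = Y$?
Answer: $-460422$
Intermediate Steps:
$Q = -5$
$\left(c{\left(33,Q \right)} + 102\right)^{2} - 478647 = \left(33 + 102\right)^{2} - 478647 = 135^{2} - 478647 = 18225 - 478647 = -460422$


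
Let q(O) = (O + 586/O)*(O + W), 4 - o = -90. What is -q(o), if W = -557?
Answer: 2181193/47 ≈ 46408.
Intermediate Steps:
o = 94 (o = 4 - 1*(-90) = 4 + 90 = 94)
q(O) = (-557 + O)*(O + 586/O) (q(O) = (O + 586/O)*(O - 557) = (O + 586/O)*(-557 + O) = (-557 + O)*(O + 586/O))
-q(o) = -(586 + 94² - 326402/94 - 557*94) = -(586 + 8836 - 326402*1/94 - 52358) = -(586 + 8836 - 163201/47 - 52358) = -1*(-2181193/47) = 2181193/47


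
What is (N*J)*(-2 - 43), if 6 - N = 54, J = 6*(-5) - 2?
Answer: -69120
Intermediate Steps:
J = -32 (J = -30 - 2 = -32)
N = -48 (N = 6 - 1*54 = 6 - 54 = -48)
(N*J)*(-2 - 43) = (-48*(-32))*(-2 - 43) = 1536*(-45) = -69120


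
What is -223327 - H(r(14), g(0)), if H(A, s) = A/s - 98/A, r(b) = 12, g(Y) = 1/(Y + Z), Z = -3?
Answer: -1339697/6 ≈ -2.2328e+5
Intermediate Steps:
g(Y) = 1/(-3 + Y) (g(Y) = 1/(Y - 3) = 1/(-3 + Y))
H(A, s) = -98/A + A/s
-223327 - H(r(14), g(0)) = -223327 - (-98/12 + 12/(1/(-3 + 0))) = -223327 - (-98*1/12 + 12/(1/(-3))) = -223327 - (-49/6 + 12/(-⅓)) = -223327 - (-49/6 + 12*(-3)) = -223327 - (-49/6 - 36) = -223327 - 1*(-265/6) = -223327 + 265/6 = -1339697/6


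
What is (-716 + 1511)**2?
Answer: 632025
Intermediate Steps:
(-716 + 1511)**2 = 795**2 = 632025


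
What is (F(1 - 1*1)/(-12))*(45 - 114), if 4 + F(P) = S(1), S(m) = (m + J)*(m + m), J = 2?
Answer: 23/2 ≈ 11.500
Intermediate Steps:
S(m) = 2*m*(2 + m) (S(m) = (m + 2)*(m + m) = (2 + m)*(2*m) = 2*m*(2 + m))
F(P) = 2 (F(P) = -4 + 2*1*(2 + 1) = -4 + 2*1*3 = -4 + 6 = 2)
(F(1 - 1*1)/(-12))*(45 - 114) = (2/(-12))*(45 - 114) = (2*(-1/12))*(-69) = -1/6*(-69) = 23/2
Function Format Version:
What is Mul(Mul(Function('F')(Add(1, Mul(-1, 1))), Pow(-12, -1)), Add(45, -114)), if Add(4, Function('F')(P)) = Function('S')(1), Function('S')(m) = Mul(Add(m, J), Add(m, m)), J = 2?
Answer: Rational(23, 2) ≈ 11.500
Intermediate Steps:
Function('S')(m) = Mul(2, m, Add(2, m)) (Function('S')(m) = Mul(Add(m, 2), Add(m, m)) = Mul(Add(2, m), Mul(2, m)) = Mul(2, m, Add(2, m)))
Function('F')(P) = 2 (Function('F')(P) = Add(-4, Mul(2, 1, Add(2, 1))) = Add(-4, Mul(2, 1, 3)) = Add(-4, 6) = 2)
Mul(Mul(Function('F')(Add(1, Mul(-1, 1))), Pow(-12, -1)), Add(45, -114)) = Mul(Mul(2, Pow(-12, -1)), Add(45, -114)) = Mul(Mul(2, Rational(-1, 12)), -69) = Mul(Rational(-1, 6), -69) = Rational(23, 2)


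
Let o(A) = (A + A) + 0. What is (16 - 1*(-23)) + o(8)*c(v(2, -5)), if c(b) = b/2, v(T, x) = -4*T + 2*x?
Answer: -105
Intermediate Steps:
o(A) = 2*A (o(A) = 2*A + 0 = 2*A)
c(b) = b/2 (c(b) = b*(½) = b/2)
(16 - 1*(-23)) + o(8)*c(v(2, -5)) = (16 - 1*(-23)) + (2*8)*((-4*2 + 2*(-5))/2) = (16 + 23) + 16*((-8 - 10)/2) = 39 + 16*((½)*(-18)) = 39 + 16*(-9) = 39 - 144 = -105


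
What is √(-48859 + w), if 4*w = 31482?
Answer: 7*I*√3346/2 ≈ 202.46*I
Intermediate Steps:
w = 15741/2 (w = (¼)*31482 = 15741/2 ≈ 7870.5)
√(-48859 + w) = √(-48859 + 15741/2) = √(-81977/2) = 7*I*√3346/2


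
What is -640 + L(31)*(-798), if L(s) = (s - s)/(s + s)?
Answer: -640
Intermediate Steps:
L(s) = 0 (L(s) = 0/((2*s)) = 0*(1/(2*s)) = 0)
-640 + L(31)*(-798) = -640 + 0*(-798) = -640 + 0 = -640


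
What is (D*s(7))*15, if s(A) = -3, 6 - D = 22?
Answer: 720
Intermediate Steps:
D = -16 (D = 6 - 1*22 = 6 - 22 = -16)
(D*s(7))*15 = -16*(-3)*15 = 48*15 = 720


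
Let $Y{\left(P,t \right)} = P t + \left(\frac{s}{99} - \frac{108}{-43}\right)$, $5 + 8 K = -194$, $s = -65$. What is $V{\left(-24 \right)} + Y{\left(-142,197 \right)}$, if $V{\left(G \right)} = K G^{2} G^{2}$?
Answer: $- \frac{35251791917}{4257} \approx -8.2809 \cdot 10^{6}$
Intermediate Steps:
$K = - \frac{199}{8}$ ($K = - \frac{5}{8} + \frac{1}{8} \left(-194\right) = - \frac{5}{8} - \frac{97}{4} = - \frac{199}{8} \approx -24.875$)
$Y{\left(P,t \right)} = \frac{7897}{4257} + P t$ ($Y{\left(P,t \right)} = P t - \left(- \frac{108}{43} + \frac{65}{99}\right) = P t - - \frac{7897}{4257} = P t + \left(- \frac{65}{99} + \frac{108}{43}\right) = P t + \frac{7897}{4257} = \frac{7897}{4257} + P t$)
$V{\left(G \right)} = - \frac{199 G^{4}}{8}$ ($V{\left(G \right)} = - \frac{199 G^{2}}{8} G^{2} = - \frac{199 G^{4}}{8}$)
$V{\left(-24 \right)} + Y{\left(-142,197 \right)} = - \frac{199 \left(-24\right)^{4}}{8} + \left(\frac{7897}{4257} - 27974\right) = \left(- \frac{199}{8}\right) 331776 + \left(\frac{7897}{4257} - 27974\right) = -8252928 - \frac{119077421}{4257} = - \frac{35251791917}{4257}$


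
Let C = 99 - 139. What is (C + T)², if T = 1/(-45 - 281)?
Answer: 170067681/106276 ≈ 1600.2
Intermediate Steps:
T = -1/326 (T = 1/(-326) = -1/326 ≈ -0.0030675)
C = -40
(C + T)² = (-40 - 1/326)² = (-13041/326)² = 170067681/106276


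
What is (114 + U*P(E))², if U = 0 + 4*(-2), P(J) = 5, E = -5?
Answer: 5476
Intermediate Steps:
U = -8 (U = 0 - 8 = -8)
(114 + U*P(E))² = (114 - 8*5)² = (114 - 40)² = 74² = 5476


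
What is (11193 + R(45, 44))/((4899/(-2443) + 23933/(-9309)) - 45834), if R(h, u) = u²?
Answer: -298578234423/1042455721868 ≈ -0.28642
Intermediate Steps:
(11193 + R(45, 44))/((4899/(-2443) + 23933/(-9309)) - 45834) = (11193 + 44²)/((4899/(-2443) + 23933/(-9309)) - 45834) = (11193 + 1936)/((4899*(-1/2443) + 23933*(-1/9309)) - 45834) = 13129/((-4899/2443 - 23933/9309) - 45834) = 13129/(-104073110/22741887 - 45834) = 13129/(-1042455721868/22741887) = 13129*(-22741887/1042455721868) = -298578234423/1042455721868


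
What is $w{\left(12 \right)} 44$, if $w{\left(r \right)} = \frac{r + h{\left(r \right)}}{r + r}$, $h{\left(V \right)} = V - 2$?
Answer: $\frac{121}{3} \approx 40.333$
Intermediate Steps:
$h{\left(V \right)} = -2 + V$
$w{\left(r \right)} = \frac{-2 + 2 r}{2 r}$ ($w{\left(r \right)} = \frac{r + \left(-2 + r\right)}{r + r} = \frac{-2 + 2 r}{2 r}$)
$w{\left(12 \right)} 44 = \frac{-1 + 12}{12} \cdot 44 = \frac{1}{12} \cdot 11 \cdot 44 = \frac{11}{12} \cdot 44 = \frac{121}{3}$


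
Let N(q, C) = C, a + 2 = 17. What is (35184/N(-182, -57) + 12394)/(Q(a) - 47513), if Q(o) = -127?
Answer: -37293/150860 ≈ -0.24720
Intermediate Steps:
a = 15 (a = -2 + 17 = 15)
(35184/N(-182, -57) + 12394)/(Q(a) - 47513) = (35184/(-57) + 12394)/(-127 - 47513) = (35184*(-1/57) + 12394)/(-47640) = (-11728/19 + 12394)*(-1/47640) = (223758/19)*(-1/47640) = -37293/150860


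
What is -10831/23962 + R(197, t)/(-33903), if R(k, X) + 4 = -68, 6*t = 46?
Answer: -40608681/90264854 ≈ -0.44988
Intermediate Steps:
t = 23/3 (t = (⅙)*46 = 23/3 ≈ 7.6667)
R(k, X) = -72 (R(k, X) = -4 - 68 = -72)
-10831/23962 + R(197, t)/(-33903) = -10831/23962 - 72/(-33903) = -10831*1/23962 - 72*(-1/33903) = -10831/23962 + 8/3767 = -40608681/90264854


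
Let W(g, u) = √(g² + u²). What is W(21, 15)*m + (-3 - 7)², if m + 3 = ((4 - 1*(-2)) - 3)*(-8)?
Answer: 100 - 81*√74 ≈ -596.79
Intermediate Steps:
m = -27 (m = -3 + ((4 - 1*(-2)) - 3)*(-8) = -3 + ((4 + 2) - 3)*(-8) = -3 + (6 - 3)*(-8) = -3 + 3*(-8) = -3 - 24 = -27)
W(21, 15)*m + (-3 - 7)² = √(21² + 15²)*(-27) + (-3 - 7)² = √(441 + 225)*(-27) + (-10)² = √666*(-27) + 100 = (3*√74)*(-27) + 100 = -81*√74 + 100 = 100 - 81*√74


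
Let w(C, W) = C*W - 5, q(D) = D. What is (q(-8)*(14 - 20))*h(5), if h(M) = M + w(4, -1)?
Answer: -192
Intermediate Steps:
w(C, W) = -5 + C*W
h(M) = -9 + M (h(M) = M + (-5 + 4*(-1)) = M + (-5 - 4) = M - 9 = -9 + M)
(q(-8)*(14 - 20))*h(5) = (-8*(14 - 20))*(-9 + 5) = -8*(-6)*(-4) = 48*(-4) = -192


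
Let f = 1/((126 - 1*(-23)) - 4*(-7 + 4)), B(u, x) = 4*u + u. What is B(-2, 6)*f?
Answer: -10/161 ≈ -0.062112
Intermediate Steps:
B(u, x) = 5*u
f = 1/161 (f = 1/((126 + 23) - 4*(-3)) = 1/(149 + 12) = 1/161 ≈ 0.0062112)
B(-2, 6)*f = (5*(-2))*(1/161) = -10*1/161 = -10/161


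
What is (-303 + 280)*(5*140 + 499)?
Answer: -27577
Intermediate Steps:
(-303 + 280)*(5*140 + 499) = -23*(700 + 499) = -23*1199 = -27577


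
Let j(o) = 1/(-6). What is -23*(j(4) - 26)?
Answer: 3611/6 ≈ 601.83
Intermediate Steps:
j(o) = -⅙
-23*(j(4) - 26) = -23*(-⅙ - 26) = -23*(-157/6) = 3611/6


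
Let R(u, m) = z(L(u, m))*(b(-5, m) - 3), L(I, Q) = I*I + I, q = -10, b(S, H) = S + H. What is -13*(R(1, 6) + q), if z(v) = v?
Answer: 182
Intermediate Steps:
b(S, H) = H + S
L(I, Q) = I + I² (L(I, Q) = I² + I = I + I²)
R(u, m) = u*(1 + u)*(-8 + m) (R(u, m) = (u*(1 + u))*((m - 5) - 3) = (u*(1 + u))*((-5 + m) - 3) = (u*(1 + u))*(-8 + m) = u*(1 + u)*(-8 + m))
-13*(R(1, 6) + q) = -13*(1*(1 + 1)*(-8 + 6) - 10) = -13*(1*2*(-2) - 10) = -13*(-4 - 10) = -13*(-14) = 182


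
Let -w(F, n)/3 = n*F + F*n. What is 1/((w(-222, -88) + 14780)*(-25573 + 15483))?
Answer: 1/1033579240 ≈ 9.6751e-10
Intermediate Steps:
w(F, n) = -6*F*n (w(F, n) = -3*(n*F + F*n) = -3*(F*n + F*n) = -6*F*n)
1/((w(-222, -88) + 14780)*(-25573 + 15483)) = 1/((-6*(-222)*(-88) + 14780)*(-25573 + 15483)) = 1/((-117216 + 14780)*(-10090)) = 1/(-102436*(-10090)) = 1/1033579240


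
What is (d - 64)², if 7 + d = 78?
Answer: 49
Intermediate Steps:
d = 71 (d = -7 + 78 = 71)
(d - 64)² = (71 - 64)² = 7² = 49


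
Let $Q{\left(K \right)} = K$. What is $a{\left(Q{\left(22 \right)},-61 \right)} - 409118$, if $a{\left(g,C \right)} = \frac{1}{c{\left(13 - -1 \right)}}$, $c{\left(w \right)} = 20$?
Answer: $- \frac{8182359}{20} \approx -4.0912 \cdot 10^{5}$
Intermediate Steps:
$a{\left(g,C \right)} = \frac{1}{20}$
$a{\left(Q{\left(22 \right)},-61 \right)} - 409118 = \frac{1}{20} - 409118 = - \frac{8182359}{20}$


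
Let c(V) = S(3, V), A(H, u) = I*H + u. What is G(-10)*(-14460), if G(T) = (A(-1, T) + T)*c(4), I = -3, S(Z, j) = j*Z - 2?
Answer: 2458200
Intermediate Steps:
S(Z, j) = -2 + Z*j (S(Z, j) = Z*j - 2 = -2 + Z*j)
A(H, u) = u - 3*H (A(H, u) = -3*H + u = u - 3*H)
c(V) = -2 + 3*V
G(T) = 30 + 20*T (G(T) = ((T - 3*(-1)) + T)*(-2 + 3*4) = ((T + 3) + T)*(-2 + 12) = ((3 + T) + T)*10 = (3 + 2*T)*10 = 30 + 20*T)
G(-10)*(-14460) = (30 + 20*(-10))*(-14460) = (30 - 200)*(-14460) = -170*(-14460) = 2458200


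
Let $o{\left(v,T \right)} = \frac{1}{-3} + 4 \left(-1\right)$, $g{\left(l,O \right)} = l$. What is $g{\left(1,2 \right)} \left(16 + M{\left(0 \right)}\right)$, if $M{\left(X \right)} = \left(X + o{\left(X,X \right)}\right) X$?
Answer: $16$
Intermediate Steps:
$o{\left(v,T \right)} = - \frac{13}{3}$ ($o{\left(v,T \right)} = - \frac{1}{3} - 4 = - \frac{13}{3}$)
$M{\left(X \right)} = X \left(- \frac{13}{3} + X\right)$ ($M{\left(X \right)} = \left(X - \frac{13}{3}\right) X = \left(- \frac{13}{3} + X\right) X = X \left(- \frac{13}{3} + X\right)$)
$g{\left(1,2 \right)} \left(16 + M{\left(0 \right)}\right) = 1 \left(16 + \frac{1}{3} \cdot 0 \left(-13 + 3 \cdot 0\right)\right) = 1 \left(16 + \frac{1}{3} \cdot 0 \left(-13 + 0\right)\right) = 1 \left(16 + \frac{1}{3} \cdot 0 \left(-13\right)\right) = 1 \left(16 + 0\right) = 1 \cdot 16 = 16$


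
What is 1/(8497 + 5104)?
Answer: 1/13601 ≈ 7.3524e-5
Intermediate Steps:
1/(8497 + 5104) = 1/13601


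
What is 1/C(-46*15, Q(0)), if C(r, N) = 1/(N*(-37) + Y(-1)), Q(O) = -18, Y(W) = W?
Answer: 665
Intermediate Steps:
C(r, N) = 1/(-1 - 37*N) (C(r, N) = 1/(N*(-37) - 1) = 1/(-37*N - 1) = 1/(-1 - 37*N))
1/C(-46*15, Q(0)) = 1/(-1/(1 + 37*(-18))) = 1/(-1/(1 - 666)) = 1/(-1/(-665)) = 1/(-1*(-1/665)) = 1/(1/665) = 665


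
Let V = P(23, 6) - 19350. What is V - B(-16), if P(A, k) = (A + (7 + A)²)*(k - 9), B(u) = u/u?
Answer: -22120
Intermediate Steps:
B(u) = 1
P(A, k) = (-9 + k)*(A + (7 + A)²) (P(A, k) = (A + (7 + A)²)*(-9 + k) = (-9 + k)*(A + (7 + A)²))
V = -22119 (V = (-9*23 - 9*(7 + 23)² + 23*6 + 6*(7 + 23)²) - 19350 = (-207 - 9*30² + 138 + 6*30²) - 19350 = (-207 - 9*900 + 138 + 6*900) - 19350 = (-207 - 8100 + 138 + 5400) - 19350 = -2769 - 19350 = -22119)
V - B(-16) = -22119 - 1*1 = -22119 - 1 = -22120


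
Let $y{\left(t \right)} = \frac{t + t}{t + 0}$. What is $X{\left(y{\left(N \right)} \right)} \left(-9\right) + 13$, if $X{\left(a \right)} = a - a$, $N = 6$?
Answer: $13$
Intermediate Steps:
$y{\left(t \right)} = 2$ ($y{\left(t \right)} = \frac{2 t}{t} = 2$)
$X{\left(a \right)} = 0$
$X{\left(y{\left(N \right)} \right)} \left(-9\right) + 13 = 0 \left(-9\right) + 13 = 0 + 13 = 13$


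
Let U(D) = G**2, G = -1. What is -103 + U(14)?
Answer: -102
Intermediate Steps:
U(D) = 1 (U(D) = (-1)**2 = 1)
-103 + U(14) = -103 + 1 = -102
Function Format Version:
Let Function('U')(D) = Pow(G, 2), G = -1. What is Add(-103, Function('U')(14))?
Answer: -102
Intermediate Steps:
Function('U')(D) = 1 (Function('U')(D) = Pow(-1, 2) = 1)
Add(-103, Function('U')(14)) = Add(-103, 1) = -102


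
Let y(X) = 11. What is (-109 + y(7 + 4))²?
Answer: 9604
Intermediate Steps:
(-109 + y(7 + 4))² = (-109 + 11)² = (-98)² = 9604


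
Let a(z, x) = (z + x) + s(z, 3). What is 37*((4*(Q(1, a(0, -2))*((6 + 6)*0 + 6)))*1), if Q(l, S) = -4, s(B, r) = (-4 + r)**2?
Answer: -3552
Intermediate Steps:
a(z, x) = 1 + x + z (a(z, x) = (z + x) + (-4 + 3)**2 = (x + z) + (-1)**2 = (x + z) + 1 = 1 + x + z)
37*((4*(Q(1, a(0, -2))*((6 + 6)*0 + 6)))*1) = 37*((4*(-4*((6 + 6)*0 + 6)))*1) = 37*((4*(-4*(12*0 + 6)))*1) = 37*((4*(-4*(0 + 6)))*1) = 37*((4*(-4*6))*1) = 37*((4*(-24))*1) = 37*(-96*1) = 37*(-96) = -3552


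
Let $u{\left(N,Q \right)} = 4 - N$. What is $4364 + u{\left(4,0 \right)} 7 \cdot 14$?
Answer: $4364$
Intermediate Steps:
$4364 + u{\left(4,0 \right)} 7 \cdot 14 = 4364 + \left(4 - 4\right) 7 \cdot 14 = 4364 + 0 \cdot 7 \cdot 14 = 4364 + 0 \cdot 14 = 4364 + 0 = 4364$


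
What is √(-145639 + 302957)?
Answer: √157318 ≈ 396.63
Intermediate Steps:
√(-145639 + 302957) = √157318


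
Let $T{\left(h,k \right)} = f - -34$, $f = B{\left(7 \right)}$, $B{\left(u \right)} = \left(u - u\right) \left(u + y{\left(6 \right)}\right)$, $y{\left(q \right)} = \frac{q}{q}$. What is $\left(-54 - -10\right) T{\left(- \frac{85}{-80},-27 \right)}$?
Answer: $-1496$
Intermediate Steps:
$y{\left(q \right)} = 1$
$B{\left(u \right)} = 0$ ($B{\left(u \right)} = \left(u - u\right) \left(u + 1\right) = 0 \left(1 + u\right) = 0$)
$f = 0$
$T{\left(h,k \right)} = 34$ ($T{\left(h,k \right)} = 0 - -34 = 0 + 34 = 34$)
$\left(-54 - -10\right) T{\left(- \frac{85}{-80},-27 \right)} = \left(-54 - -10\right) 34 = \left(-54 + 10\right) 34 = \left(-44\right) 34 = -1496$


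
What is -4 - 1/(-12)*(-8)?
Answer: -14/3 ≈ -4.6667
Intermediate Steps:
-4 - 1/(-12)*(-8) = -4 - 1*(-1/12)*(-8) = -4 + (1/12)*(-8) = -4 - 2/3 = -14/3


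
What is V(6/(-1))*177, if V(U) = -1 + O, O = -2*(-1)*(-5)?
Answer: -1947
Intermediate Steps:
O = -10 (O = 2*(-5) = -10)
V(U) = -11 (V(U) = -1 - 10 = -11)
V(6/(-1))*177 = -11*177 = -1947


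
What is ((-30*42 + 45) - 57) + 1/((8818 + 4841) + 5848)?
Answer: -24812903/19507 ≈ -1272.0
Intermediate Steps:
((-30*42 + 45) - 57) + 1/((8818 + 4841) + 5848) = ((-1260 + 45) - 57) + 1/(13659 + 5848) = (-1215 - 57) + 1/19507 = -1272 + 1/19507 = -24812903/19507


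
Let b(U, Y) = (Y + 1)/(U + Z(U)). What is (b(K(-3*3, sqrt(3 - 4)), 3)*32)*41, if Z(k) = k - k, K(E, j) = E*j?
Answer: 5248*I/9 ≈ 583.11*I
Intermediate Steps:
Z(k) = 0
b(U, Y) = (1 + Y)/U (b(U, Y) = (Y + 1)/(U + 0) = (1 + Y)/U)
(b(K(-3*3, sqrt(3 - 4)), 3)*32)*41 = (((1 + 3)/(((-3*3)*sqrt(3 - 4))))*32)*41 = ((4/(-9*I))*32)*41 = (((I/9)*4)*32)*41 = ((4*I/9)*32)*41 = (128*I/9)*41 = 5248*I/9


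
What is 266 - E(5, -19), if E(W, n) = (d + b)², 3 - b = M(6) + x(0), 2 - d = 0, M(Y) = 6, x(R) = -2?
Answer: 265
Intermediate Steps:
d = 2 (d = 2 - 1*0 = 2 + 0 = 2)
b = -1 (b = 3 - (6 - 2) = 3 - 1*4 = 3 - 4 = -1)
E(W, n) = 1 (E(W, n) = (2 - 1)² = 1² = 1)
266 - E(5, -19) = 266 - 1*1 = 266 - 1 = 265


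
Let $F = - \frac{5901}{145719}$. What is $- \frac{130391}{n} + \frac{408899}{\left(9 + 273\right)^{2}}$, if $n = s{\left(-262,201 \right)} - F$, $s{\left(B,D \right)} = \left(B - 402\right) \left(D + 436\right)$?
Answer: $\frac{1272060183138305}{233400925736604} \approx 5.4501$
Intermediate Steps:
$s{\left(B,D \right)} = \left(-402 + B\right) \left(436 + D\right)$
$F = - \frac{281}{6939}$ ($F = \left(-5901\right) \frac{1}{145719} = - \frac{281}{6939} \approx -0.040496$)
$n = - \frac{2934974671}{6939}$ ($n = \left(-175272 - 80802 + 436 \left(-262\right) - 52662\right) - - \frac{281}{6939} = \left(-175272 - 80802 - 114232 - 52662\right) + \frac{281}{6939} = -422968 + \frac{281}{6939} = - \frac{2934974671}{6939} \approx -4.2297 \cdot 10^{5}$)
$- \frac{130391}{n} + \frac{408899}{\left(9 + 273\right)^{2}} = - \frac{130391}{- \frac{2934974671}{6939}} + \frac{408899}{\left(9 + 273\right)^{2}} = \left(-130391\right) \left(- \frac{6939}{2934974671}\right) + \frac{408899}{282^{2}} = \frac{904783149}{2934974671} + \frac{408899}{79524} = \frac{1272060183138305}{233400925736604}$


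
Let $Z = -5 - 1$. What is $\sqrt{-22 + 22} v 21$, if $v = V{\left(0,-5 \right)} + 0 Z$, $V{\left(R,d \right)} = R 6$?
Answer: $0$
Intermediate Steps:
$V{\left(R,d \right)} = 6 R$
$Z = -6$
$v = 0$ ($v = 6 \cdot 0 + 0 \left(-6\right) = 0 + 0 = 0$)
$\sqrt{-22 + 22} v 21 = \sqrt{-22 + 22} \cdot 0 \cdot 21 = \sqrt{0} \cdot 0 \cdot 21 = 0 \cdot 0 \cdot 21 = 0 \cdot 21 = 0$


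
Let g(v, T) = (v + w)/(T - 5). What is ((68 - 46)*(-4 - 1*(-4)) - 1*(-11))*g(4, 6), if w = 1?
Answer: 55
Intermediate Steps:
g(v, T) = (1 + v)/(-5 + T) (g(v, T) = (v + 1)/(T - 5) = (1 + v)/(-5 + T))
((68 - 46)*(-4 - 1*(-4)) - 1*(-11))*g(4, 6) = ((68 - 46)*(-4 - 1*(-4)) - 1*(-11))*((1 + 4)/(-5 + 6)) = (22*(-4 + 4) + 11)*(5/1) = (22*0 + 11)*(1*5) = (0 + 11)*5 = 11*5 = 55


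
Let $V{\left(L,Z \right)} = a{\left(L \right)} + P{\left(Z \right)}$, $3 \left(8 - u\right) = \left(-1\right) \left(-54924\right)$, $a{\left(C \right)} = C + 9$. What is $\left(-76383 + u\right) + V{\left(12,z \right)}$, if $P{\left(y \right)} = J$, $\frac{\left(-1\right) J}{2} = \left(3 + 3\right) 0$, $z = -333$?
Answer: $-94662$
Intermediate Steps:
$J = 0$ ($J = - 2 \left(3 + 3\right) 0 = - 2 \cdot 6 \cdot 0 = \left(-2\right) 0 = 0$)
$a{\left(C \right)} = 9 + C$
$u = -18300$ ($u = 8 - \frac{\left(-1\right) \left(-54924\right)}{3} = 8 - 18308 = -18300$)
$P{\left(y \right)} = 0$
$V{\left(L,Z \right)} = 9 + L$ ($V{\left(L,Z \right)} = \left(9 + L\right) + 0 = 9 + L$)
$\left(-76383 + u\right) + V{\left(12,z \right)} = \left(-76383 - 18300\right) + \left(9 + 12\right) = -94683 + 21 = -94662$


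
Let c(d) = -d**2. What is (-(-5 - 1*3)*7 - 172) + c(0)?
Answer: -116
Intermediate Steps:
(-(-5 - 1*3)*7 - 172) + c(0) = (-(-5 - 1*3)*7 - 172) - 1*0**2 = (-(-5 - 3)*7 - 172) - 1*0 = (-1*(-8)*7 - 172) + 0 = (8*7 - 172) + 0 = (56 - 172) + 0 = -116 + 0 = -116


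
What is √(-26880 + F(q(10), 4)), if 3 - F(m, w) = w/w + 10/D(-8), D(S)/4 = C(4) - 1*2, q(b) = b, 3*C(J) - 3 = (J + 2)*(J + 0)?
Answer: I*√5268158/14 ≈ 163.95*I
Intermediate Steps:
C(J) = 1 + J*(2 + J)/3 (C(J) = 1 + ((J + 2)*(J + 0))/3 = 1 + ((2 + J)*J)/3 = 1 + (J*(2 + J))/3 = 1 + J*(2 + J)/3)
D(S) = 28 (D(S) = 4*((1 + (⅓)*4² + (⅔)*4) - 1*2) = 4*((1 + (⅓)*16 + 8/3) - 2) = 4*((1 + 16/3 + 8/3) - 2) = 4*(9 - 2) = 4*7 = 28)
F(m, w) = 23/14 (F(m, w) = 3 - (w/w + 10/28) = 3 - (1 + 10*(1/28)) = 3 - (1 + 5/14) = 3 - 1*19/14 = 3 - 19/14 = 23/14)
√(-26880 + F(q(10), 4)) = √(-26880 + 23/14) = √(-376297/14) = I*√5268158/14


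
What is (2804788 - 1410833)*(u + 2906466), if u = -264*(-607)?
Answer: 4274861313870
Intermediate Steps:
u = 160248
(2804788 - 1410833)*(u + 2906466) = (2804788 - 1410833)*(160248 + 2906466) = 1393955*3066714 = 4274861313870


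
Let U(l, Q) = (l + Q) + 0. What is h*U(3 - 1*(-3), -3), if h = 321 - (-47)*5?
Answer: 1668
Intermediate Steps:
U(l, Q) = Q + l (U(l, Q) = (Q + l) + 0 = Q + l)
h = 556 (h = 321 - 1*(-235) = 321 + 235 = 556)
h*U(3 - 1*(-3), -3) = 556*(-3 + (3 - 1*(-3))) = 556*(-3 + (3 + 3)) = 556*(-3 + 6) = 556*3 = 1668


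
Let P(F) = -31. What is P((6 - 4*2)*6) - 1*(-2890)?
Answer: 2859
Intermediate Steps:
P((6 - 4*2)*6) - 1*(-2890) = -31 - 1*(-2890) = -31 + 2890 = 2859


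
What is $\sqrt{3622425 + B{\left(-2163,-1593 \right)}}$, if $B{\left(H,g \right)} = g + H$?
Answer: $\sqrt{3618669} \approx 1902.3$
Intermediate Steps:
$B{\left(H,g \right)} = H + g$
$\sqrt{3622425 + B{\left(-2163,-1593 \right)}} = \sqrt{3622425 - 3756} = \sqrt{3618669}$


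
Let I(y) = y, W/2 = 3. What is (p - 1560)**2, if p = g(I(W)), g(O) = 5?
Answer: 2418025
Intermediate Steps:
W = 6 (W = 2*3 = 6)
p = 5
(p - 1560)**2 = (5 - 1560)**2 = (-1555)**2 = 2418025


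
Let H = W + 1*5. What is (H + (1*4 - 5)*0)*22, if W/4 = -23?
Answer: -1914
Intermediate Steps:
W = -92 (W = 4*(-23) = -92)
H = -87 (H = -92 + 1*5 = -92 + 5 = -87)
(H + (1*4 - 5)*0)*22 = (-87 + (1*4 - 5)*0)*22 = (-87 + (4 - 5)*0)*22 = (-87 - 1*0)*22 = (-87 + 0)*22 = -87*22 = -1914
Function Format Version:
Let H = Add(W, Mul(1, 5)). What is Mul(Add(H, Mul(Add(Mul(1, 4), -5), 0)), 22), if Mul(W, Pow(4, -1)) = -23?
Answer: -1914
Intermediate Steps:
W = -92 (W = Mul(4, -23) = -92)
H = -87 (H = Add(-92, Mul(1, 5)) = Add(-92, 5) = -87)
Mul(Add(H, Mul(Add(Mul(1, 4), -5), 0)), 22) = Mul(Add(-87, Mul(Add(Mul(1, 4), -5), 0)), 22) = Mul(Add(-87, Mul(Add(4, -5), 0)), 22) = Mul(Add(-87, Mul(-1, 0)), 22) = Mul(Add(-87, 0), 22) = Mul(-87, 22) = -1914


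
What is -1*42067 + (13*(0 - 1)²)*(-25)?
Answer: -42392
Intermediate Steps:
-1*42067 + (13*(0 - 1)²)*(-25) = -42067 + (13*(-1)²)*(-25) = -42067 + (13*1)*(-25) = -42067 + 13*(-25) = -42067 - 325 = -42392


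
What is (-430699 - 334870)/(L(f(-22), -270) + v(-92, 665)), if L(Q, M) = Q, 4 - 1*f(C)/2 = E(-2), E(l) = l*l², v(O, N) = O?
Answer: 765569/68 ≈ 11258.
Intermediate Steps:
E(l) = l³
f(C) = 24 (f(C) = 8 - 2*(-2)³ = 8 - 2*(-8) = 8 + 16 = 24)
(-430699 - 334870)/(L(f(-22), -270) + v(-92, 665)) = (-430699 - 334870)/(24 - 92) = -765569/(-68) = -765569*(-1/68) = 765569/68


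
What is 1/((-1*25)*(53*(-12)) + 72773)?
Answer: 1/88673 ≈ 1.1277e-5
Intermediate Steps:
1/((-1*25)*(53*(-12)) + 72773) = 1/(-25*(-636) + 72773) = 1/(15900 + 72773) = 1/88673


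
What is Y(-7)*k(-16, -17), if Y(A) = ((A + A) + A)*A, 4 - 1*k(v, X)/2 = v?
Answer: 5880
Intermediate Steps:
k(v, X) = 8 - 2*v
Y(A) = 3*A² (Y(A) = (2*A + A)*A = (3*A)*A = 3*A²)
Y(-7)*k(-16, -17) = (3*(-7)²)*(8 - 2*(-16)) = (3*49)*(8 + 32) = 147*40 = 5880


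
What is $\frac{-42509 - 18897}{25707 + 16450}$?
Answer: $- \frac{61406}{42157} \approx -1.4566$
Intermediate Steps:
$\frac{-42509 - 18897}{25707 + 16450} = - \frac{61406}{42157}$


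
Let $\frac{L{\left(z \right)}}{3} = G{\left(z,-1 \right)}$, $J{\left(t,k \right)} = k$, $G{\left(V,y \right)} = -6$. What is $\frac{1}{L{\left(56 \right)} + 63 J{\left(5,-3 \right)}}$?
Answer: $- \frac{1}{207} \approx -0.0048309$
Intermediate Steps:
$L{\left(z \right)} = -18$ ($L{\left(z \right)} = 3 \left(-6\right) = -18$)
$\frac{1}{L{\left(56 \right)} + 63 J{\left(5,-3 \right)}} = \frac{1}{-18 + 63 \left(-3\right)} = \frac{1}{-18 - 189} = \frac{1}{-207} = - \frac{1}{207}$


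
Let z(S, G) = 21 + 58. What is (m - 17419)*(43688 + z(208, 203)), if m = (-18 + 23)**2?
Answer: -761283198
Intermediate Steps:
z(S, G) = 79
m = 25 (m = 5**2 = 25)
(m - 17419)*(43688 + z(208, 203)) = (25 - 17419)*(43688 + 79) = -17394*43767 = -761283198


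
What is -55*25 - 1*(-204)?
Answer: -1171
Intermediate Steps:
-55*25 - 1*(-204) = -1375 + 204 = -1171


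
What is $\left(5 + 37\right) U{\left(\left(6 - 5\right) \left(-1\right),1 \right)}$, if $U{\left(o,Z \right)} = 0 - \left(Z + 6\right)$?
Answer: $-294$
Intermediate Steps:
$U{\left(o,Z \right)} = -6 - Z$ ($U{\left(o,Z \right)} = 0 - \left(6 + Z\right) = -6 - Z$)
$\left(5 + 37\right) U{\left(\left(6 - 5\right) \left(-1\right),1 \right)} = \left(5 + 37\right) \left(-6 - 1\right) = 42 \left(-6 - 1\right) = 42 \left(-7\right) = -294$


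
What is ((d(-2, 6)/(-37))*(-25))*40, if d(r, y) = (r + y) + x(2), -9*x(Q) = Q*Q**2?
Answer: 28000/333 ≈ 84.084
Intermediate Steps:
x(Q) = -Q**3/9 (x(Q) = -Q*Q**2/9 = -Q**3/9)
d(r, y) = -8/9 + r + y (d(r, y) = (r + y) - 1/9*2**3 = (r + y) - 1/9*8 = (r + y) - 8/9 = -8/9 + r + y)
((d(-2, 6)/(-37))*(-25))*40 = (((-8/9 - 2 + 6)/(-37))*(-25))*40 = (((28/9)*(-1/37))*(-25))*40 = -28/333*(-25)*40 = (700/333)*40 = 28000/333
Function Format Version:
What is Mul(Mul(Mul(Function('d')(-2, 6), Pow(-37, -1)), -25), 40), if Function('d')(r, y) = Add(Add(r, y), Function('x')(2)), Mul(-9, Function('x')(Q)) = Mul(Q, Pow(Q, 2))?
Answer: Rational(28000, 333) ≈ 84.084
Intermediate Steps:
Function('x')(Q) = Mul(Rational(-1, 9), Pow(Q, 3)) (Function('x')(Q) = Mul(Rational(-1, 9), Mul(Q, Pow(Q, 2))) = Mul(Rational(-1, 9), Pow(Q, 3)))
Function('d')(r, y) = Add(Rational(-8, 9), r, y) (Function('d')(r, y) = Add(Add(r, y), Mul(Rational(-1, 9), Pow(2, 3))) = Add(Add(r, y), Mul(Rational(-1, 9), 8)) = Add(Add(r, y), Rational(-8, 9)) = Add(Rational(-8, 9), r, y))
Mul(Mul(Mul(Function('d')(-2, 6), Pow(-37, -1)), -25), 40) = Mul(Mul(Mul(Add(Rational(-8, 9), -2, 6), Pow(-37, -1)), -25), 40) = Mul(Mul(Mul(Rational(28, 9), Rational(-1, 37)), -25), 40) = Mul(Mul(Rational(-28, 333), -25), 40) = Mul(Rational(700, 333), 40) = Rational(28000, 333)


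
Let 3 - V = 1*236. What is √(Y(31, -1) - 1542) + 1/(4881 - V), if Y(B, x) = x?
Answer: 1/5114 + I*√1543 ≈ 0.00019554 + 39.281*I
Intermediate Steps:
V = -233 (V = 3 - 236 = -233)
√(Y(31, -1) - 1542) + 1/(4881 - V) = √(-1 - 1542) + 1/(4881 - 1*(-233)) = √(-1543) + 1/(4881 + 233) = I*√1543 + 1/5114 = 1/5114 + I*√1543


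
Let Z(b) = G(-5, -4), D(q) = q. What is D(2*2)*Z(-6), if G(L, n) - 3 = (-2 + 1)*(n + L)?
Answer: 48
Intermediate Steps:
G(L, n) = 3 - L - n (G(L, n) = 3 + (-2 + 1)*(n + L) = 3 - (L + n) = 3 + (-L - n) = 3 - L - n)
Z(b) = 12 (Z(b) = 3 - 1*(-5) - 1*(-4) = 3 + 5 + 4 = 12)
D(2*2)*Z(-6) = (2*2)*12 = 4*12 = 48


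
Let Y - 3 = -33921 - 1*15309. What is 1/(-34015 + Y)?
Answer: -1/83242 ≈ -1.2013e-5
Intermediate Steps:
Y = -49227 (Y = 3 + (-33921 - 1*15309) = 3 + (-33921 - 15309) = 3 - 49230 = -49227)
1/(-34015 + Y) = 1/(-34015 - 49227) = 1/(-83242) = -1/83242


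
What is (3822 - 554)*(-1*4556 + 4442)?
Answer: -372552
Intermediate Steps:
(3822 - 554)*(-1*4556 + 4442) = 3268*(-4556 + 4442) = 3268*(-114) = -372552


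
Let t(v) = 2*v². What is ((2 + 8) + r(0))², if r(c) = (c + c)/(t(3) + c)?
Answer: 100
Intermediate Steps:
r(c) = 2*c/(18 + c) (r(c) = (c + c)/(2*3² + c) = (2*c)/(2*9 + c) = (2*c)/(18 + c) = 2*c/(18 + c))
((2 + 8) + r(0))² = ((2 + 8) + 2*0/(18 + 0))² = (10 + 2*0/18)² = (10 + 2*0*(1/18))² = (10 + 0)² = 10² = 100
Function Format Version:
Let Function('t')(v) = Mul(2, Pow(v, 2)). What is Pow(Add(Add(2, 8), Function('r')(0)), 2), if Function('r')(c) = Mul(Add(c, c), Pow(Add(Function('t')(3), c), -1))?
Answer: 100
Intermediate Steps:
Function('r')(c) = Mul(2, c, Pow(Add(18, c), -1)) (Function('r')(c) = Mul(Add(c, c), Pow(Add(Mul(2, Pow(3, 2)), c), -1)) = Mul(Mul(2, c), Pow(Add(Mul(2, 9), c), -1)) = Mul(Mul(2, c), Pow(Add(18, c), -1)) = Mul(2, c, Pow(Add(18, c), -1)))
Pow(Add(Add(2, 8), Function('r')(0)), 2) = Pow(Add(Add(2, 8), Mul(2, 0, Pow(Add(18, 0), -1))), 2) = Pow(Add(10, Mul(2, 0, Pow(18, -1))), 2) = Pow(Add(10, Mul(2, 0, Rational(1, 18))), 2) = Pow(Add(10, 0), 2) = Pow(10, 2) = 100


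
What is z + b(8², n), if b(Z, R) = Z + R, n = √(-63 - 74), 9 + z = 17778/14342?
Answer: 403294/7171 + I*√137 ≈ 56.24 + 11.705*I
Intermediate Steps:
z = -55650/7171 (z = -9 + 17778/14342 = -9 + 17778*(1/14342) = -9 + 8889/7171 = -55650/7171 ≈ -7.7604)
n = I*√137 (n = √(-137) = I*√137 ≈ 11.705*I)
b(Z, R) = R + Z
z + b(8², n) = -55650/7171 + (I*√137 + 8²) = -55650/7171 + (I*√137 + 64) = -55650/7171 + (64 + I*√137) = 403294/7171 + I*√137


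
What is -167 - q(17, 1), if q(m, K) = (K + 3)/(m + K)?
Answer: -1505/9 ≈ -167.22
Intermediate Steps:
q(m, K) = (3 + K)/(K + m)
-167 - q(17, 1) = -167 - (3 + 1)/(1 + 17) = -167 - 4/18 = -167 - 1*2/9 = -167 - 2/9 = -1505/9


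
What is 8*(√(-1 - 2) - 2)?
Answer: -16 + 8*I*√3 ≈ -16.0 + 13.856*I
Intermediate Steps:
8*(√(-1 - 2) - 2) = 8*(√(-3) - 2) = 8*(I*√3 - 2) = 8*(-2 + I*√3) = -16 + 8*I*√3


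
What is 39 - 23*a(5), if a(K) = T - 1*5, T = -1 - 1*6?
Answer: 315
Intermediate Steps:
T = -7 (T = -1 - 6 = -7)
a(K) = -12 (a(K) = -7 - 1*5 = -7 - 5 = -12)
39 - 23*a(5) = 39 - 23*(-12) = 39 + 276 = 315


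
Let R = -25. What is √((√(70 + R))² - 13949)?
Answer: 4*I*√869 ≈ 117.92*I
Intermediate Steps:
√((√(70 + R))² - 13949) = √((√(70 - 25))² - 13949) = √((√45)² - 13949) = √((3*√5)² - 13949) = √(45 - 13949) = √(-13904) = 4*I*√869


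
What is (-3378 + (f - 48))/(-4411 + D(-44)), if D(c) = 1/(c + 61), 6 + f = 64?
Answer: 28628/37493 ≈ 0.76356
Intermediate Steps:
f = 58 (f = -6 + 64 = 58)
D(c) = 1/(61 + c)
(-3378 + (f - 48))/(-4411 + D(-44)) = (-3378 + (58 - 48))/(-4411 + 1/(61 - 44)) = (-3378 + 10)/(-4411 + 1/17) = -3368/(-4411 + 1/17) = -3368/(-74986/17) = -3368*(-17/74986) = 28628/37493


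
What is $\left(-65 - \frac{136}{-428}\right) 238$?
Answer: $- \frac{1647198}{107} \approx -15394.0$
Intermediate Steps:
$\left(-65 - \frac{136}{-428}\right) 238 = \left(-65 - - \frac{34}{107}\right) 238 = \left(-65 + \frac{34}{107}\right) 238 = \left(- \frac{6921}{107}\right) 238 = - \frac{1647198}{107}$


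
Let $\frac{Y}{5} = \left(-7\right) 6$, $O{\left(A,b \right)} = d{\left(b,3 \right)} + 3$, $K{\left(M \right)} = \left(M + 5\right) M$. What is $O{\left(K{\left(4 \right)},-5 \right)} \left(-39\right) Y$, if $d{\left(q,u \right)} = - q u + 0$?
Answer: $147420$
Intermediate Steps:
$K{\left(M \right)} = M \left(5 + M\right)$ ($K{\left(M \right)} = \left(5 + M\right) M = M \left(5 + M\right)$)
$d{\left(q,u \right)} = - q u$ ($d{\left(q,u \right)} = - q u + 0 = - q u$)
$O{\left(A,b \right)} = 3 - 3 b$ ($O{\left(A,b \right)} = \left(-1\right) b 3 + 3 = - 3 b + 3 = 3 - 3 b$)
$Y = -210$ ($Y = 5 \left(\left(-7\right) 6\right) = 5 \left(-42\right) = -210$)
$O{\left(K{\left(4 \right)},-5 \right)} \left(-39\right) Y = \left(3 - -15\right) \left(-39\right) \left(-210\right) = \left(3 + 15\right) \left(-39\right) \left(-210\right) = 18 \left(-39\right) \left(-210\right) = \left(-702\right) \left(-210\right) = 147420$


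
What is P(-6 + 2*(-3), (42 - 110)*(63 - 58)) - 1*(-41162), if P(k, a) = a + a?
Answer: 40482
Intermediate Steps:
P(k, a) = 2*a
P(-6 + 2*(-3), (42 - 110)*(63 - 58)) - 1*(-41162) = 2*((42 - 110)*(63 - 58)) - 1*(-41162) = 2*(-68*5) + 41162 = 2*(-340) + 41162 = -680 + 41162 = 40482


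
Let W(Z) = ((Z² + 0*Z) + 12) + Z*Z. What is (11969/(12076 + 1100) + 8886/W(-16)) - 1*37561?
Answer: -64801550993/1726056 ≈ -37543.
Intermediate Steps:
W(Z) = 12 + 2*Z² (W(Z) = ((Z² + 0) + 12) + Z² = (Z² + 12) + Z² = (12 + Z²) + Z² = 12 + 2*Z²)
(11969/(12076 + 1100) + 8886/W(-16)) - 1*37561 = (11969/(12076 + 1100) + 8886/(12 + 2*(-16)²)) - 1*37561 = (11969/13176 + 8886/(12 + 2*256)) - 37561 = (11969*(1/13176) + 8886/(12 + 512)) - 37561 = (11969/13176 + 8886/524) - 37561 = (11969/13176 + 8886*(1/524)) - 37561 = (11969/13176 + 4443/262) - 37561 = 30838423/1726056 - 37561 = -64801550993/1726056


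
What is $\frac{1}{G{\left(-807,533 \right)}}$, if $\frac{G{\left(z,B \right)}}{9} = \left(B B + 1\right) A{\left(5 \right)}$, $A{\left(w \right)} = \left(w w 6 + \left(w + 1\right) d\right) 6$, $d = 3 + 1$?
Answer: $\frac{1}{2669309640} \approx 3.7463 \cdot 10^{-10}$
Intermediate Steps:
$d = 4$
$A{\left(w \right)} = 24 + 24 w + 36 w^{2}$ ($A{\left(w \right)} = \left(w w 6 + \left(w + 1\right) 4\right) 6 = \left(w^{2} \cdot 6 + \left(1 + w\right) 4\right) 6 = \left(6 w^{2} + \left(4 + 4 w\right)\right) 6 = \left(4 + 4 w + 6 w^{2}\right) 6 = 24 + 24 w + 36 w^{2}$)
$G{\left(z,B \right)} = 9396 + 9396 B^{2}$ ($G{\left(z,B \right)} = 9 \left(B B + 1\right) \left(24 + 24 \cdot 5 + 36 \cdot 5^{2}\right) = 9 \left(B^{2} + 1\right) \left(24 + 120 + 36 \cdot 25\right) = 9 \left(1 + B^{2}\right) \left(24 + 120 + 900\right) = 9 \left(1 + B^{2}\right) 1044 = 9 \left(1044 + 1044 B^{2}\right) = 9396 + 9396 B^{2}$)
$\frac{1}{G{\left(-807,533 \right)}} = \frac{1}{9396 + 9396 \cdot 533^{2}} = \frac{1}{9396 + 9396 \cdot 284089} = \frac{1}{9396 + 2669300244} = \frac{1}{2669309640}$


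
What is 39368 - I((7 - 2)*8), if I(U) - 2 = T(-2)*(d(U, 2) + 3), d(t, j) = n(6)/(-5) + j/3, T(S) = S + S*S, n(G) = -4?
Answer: 590356/15 ≈ 39357.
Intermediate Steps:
T(S) = S + S²
d(t, j) = ⅘ + j/3 (d(t, j) = -4/(-5) + j/3 = -4*(-⅕) + j*(⅓) = ⅘ + j/3)
I(U) = 164/15 (I(U) = 2 + (-2*(1 - 2))*((⅘ + (⅓)*2) + 3) = 2 + (-2*(-1))*((⅘ + ⅔) + 3) = 2 + 2*(22/15 + 3) = 2 + 2*(67/15) = 2 + 134/15 = 164/15)
39368 - I((7 - 2)*8) = 39368 - 1*164/15 = 39368 - 164/15 = 590356/15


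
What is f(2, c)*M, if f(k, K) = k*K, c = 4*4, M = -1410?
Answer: -45120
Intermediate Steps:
c = 16
f(k, K) = K*k
f(2, c)*M = (16*2)*(-1410) = 32*(-1410) = -45120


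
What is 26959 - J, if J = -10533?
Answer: 37492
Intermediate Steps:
26959 - J = 26959 - 1*(-10533) = 26959 + 10533 = 37492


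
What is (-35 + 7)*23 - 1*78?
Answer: -722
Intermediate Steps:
(-35 + 7)*23 - 1*78 = -28*23 - 78 = -644 - 78 = -722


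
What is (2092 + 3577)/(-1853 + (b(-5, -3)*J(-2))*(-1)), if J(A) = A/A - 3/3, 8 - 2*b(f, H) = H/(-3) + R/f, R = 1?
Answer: -5669/1853 ≈ -3.0594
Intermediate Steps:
b(f, H) = 4 - 1/(2*f) + H/6 (b(f, H) = 4 - (H/(-3) + 1/f)/2 = 4 - (H*(-⅓) + 1/f)/2 = 4 - (-H/3 + 1/f)/2 = 4 - (1/f - H/3)/2 = 4 + (-1/(2*f) + H/6) = 4 - 1/(2*f) + H/6)
J(A) = 0 (J(A) = 1 - 3*⅓ = 1 - 1 = 0)
(2092 + 3577)/(-1853 + (b(-5, -3)*J(-2))*(-1)) = (2092 + 3577)/(-1853 + (((⅙)*(-3 - 5*(24 - 3))/(-5))*0)*(-1)) = 5669/(-1853 + (((⅙)*(-⅕)*(-3 - 5*21))*0)*(-1)) = 5669/(-1853 + (((⅙)*(-⅕)*(-3 - 105))*0)*(-1)) = 5669/(-1853 + (((⅙)*(-⅕)*(-108))*0)*(-1)) = 5669/(-1853 + ((18/5)*0)*(-1)) = 5669/(-1853 + 0*(-1)) = 5669/(-1853 + 0) = 5669/(-1853) = 5669*(-1/1853) = -5669/1853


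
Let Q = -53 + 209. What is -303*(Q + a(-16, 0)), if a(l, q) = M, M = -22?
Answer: -40602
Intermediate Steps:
a(l, q) = -22
Q = 156
-303*(Q + a(-16, 0)) = -303*(156 - 22) = -303*134 = -40602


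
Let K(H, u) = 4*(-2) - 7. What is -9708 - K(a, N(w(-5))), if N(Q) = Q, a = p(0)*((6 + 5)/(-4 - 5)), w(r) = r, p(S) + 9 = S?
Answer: -9693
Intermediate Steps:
p(S) = -9 + S
a = 11 (a = (-9 + 0)*((6 + 5)/(-4 - 5)) = -99/(-9) = -99*(-1)/9 = -9*(-11/9) = 11)
K(H, u) = -15 (K(H, u) = -8 - 7 = -15)
-9708 - K(a, N(w(-5))) = -9708 - 1*(-15) = -9708 + 15 = -9693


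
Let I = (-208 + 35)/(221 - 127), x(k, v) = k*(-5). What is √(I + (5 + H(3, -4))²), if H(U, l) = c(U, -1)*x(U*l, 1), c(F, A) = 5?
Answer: √821952638/94 ≈ 305.00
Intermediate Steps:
x(k, v) = -5*k
H(U, l) = -25*U*l (H(U, l) = 5*(-5*U*l) = -25*U*l)
I = -173/94 ≈ -1.8404
√(I + (5 + H(3, -4))²) = √(-173/94 + (5 - 25*3*(-4))²) = √(-173/94 + (5 + 300)²) = √(-173/94 + 305²) = √(-173/94 + 93025) = √(8744177/94) = √821952638/94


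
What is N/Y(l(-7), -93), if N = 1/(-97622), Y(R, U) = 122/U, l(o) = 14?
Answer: 93/11909884 ≈ 7.8086e-6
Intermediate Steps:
N = -1/97622 ≈ -1.0244e-5
N/Y(l(-7), -93) = -1/(97622*(122/(-93))) = -1/(97622*(122*(-1/93))) = -1/(97622*(-122/93)) = -1/97622*(-93/122) = 93/11909884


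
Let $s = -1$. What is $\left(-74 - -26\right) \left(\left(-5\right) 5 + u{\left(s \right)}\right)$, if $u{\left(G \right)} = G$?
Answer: $1248$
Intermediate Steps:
$\left(-74 - -26\right) \left(\left(-5\right) 5 + u{\left(s \right)}\right) = \left(-74 - -26\right) \left(\left(-5\right) 5 - 1\right) = \left(-74 + \left(-10 + 36\right)\right) \left(-25 - 1\right) = \left(-74 + 26\right) \left(-26\right) = \left(-48\right) \left(-26\right) = 1248$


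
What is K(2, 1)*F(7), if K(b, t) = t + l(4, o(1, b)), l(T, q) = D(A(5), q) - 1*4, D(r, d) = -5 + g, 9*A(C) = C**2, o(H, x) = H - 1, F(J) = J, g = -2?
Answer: -70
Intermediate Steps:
o(H, x) = -1 + H
A(C) = C**2/9
D(r, d) = -7 (D(r, d) = -5 - 2 = -7)
l(T, q) = -11 (l(T, q) = -7 - 1*4 = -7 - 4 = -11)
K(b, t) = -11 + t (K(b, t) = t - 11 = -11 + t)
K(2, 1)*F(7) = (-11 + 1)*7 = -10*7 = -70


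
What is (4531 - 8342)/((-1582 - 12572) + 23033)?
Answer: -3811/8879 ≈ -0.42921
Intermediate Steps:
(4531 - 8342)/((-1582 - 12572) + 23033) = -3811/(-14154 + 23033) = -3811/8879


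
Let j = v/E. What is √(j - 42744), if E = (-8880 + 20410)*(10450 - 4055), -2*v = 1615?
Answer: I*√9295545153900313105/14746870 ≈ 206.75*I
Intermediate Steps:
v = -1615/2 (v = -½*1615 = -1615/2 ≈ -807.50)
E = 73734350 (E = 11530*6395 = 73734350)
j = -323/29493740 (j = -1615/2/73734350 = -1615/2*1/73734350 = -323/29493740 ≈ -1.0951e-5)
√(j - 42744) = √(-323/29493740 - 42744) = √(-1260680422883/29493740) = I*√9295545153900313105/14746870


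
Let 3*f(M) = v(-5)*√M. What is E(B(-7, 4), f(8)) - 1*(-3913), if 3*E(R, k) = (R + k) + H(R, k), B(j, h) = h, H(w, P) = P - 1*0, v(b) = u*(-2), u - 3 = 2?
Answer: 11743/3 - 40*√2/9 ≈ 3908.0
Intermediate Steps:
u = 5 (u = 3 + 2 = 5)
v(b) = -10 (v(b) = 5*(-2) = -10)
f(M) = -10*√M/3 (f(M) = (-10*√M)/3 = -10*√M/3)
H(w, P) = P (H(w, P) = P + 0 = P)
E(R, k) = R/3 + 2*k/3 (E(R, k) = ((R + k) + k)/3 = (R + 2*k)/3 = R/3 + 2*k/3)
E(B(-7, 4), f(8)) - 1*(-3913) = ((⅓)*4 + 2*(-20*√2/3)/3) - 1*(-3913) = (4/3 + 2*(-20*√2/3)/3) + 3913 = (4/3 - 40*√2/9) + 3913 = 11743/3 - 40*√2/9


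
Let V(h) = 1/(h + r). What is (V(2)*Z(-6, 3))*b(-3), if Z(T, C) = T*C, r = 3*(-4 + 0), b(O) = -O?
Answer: 27/5 ≈ 5.4000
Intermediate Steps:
r = -12 (r = 3*(-4) = -12)
V(h) = 1/(-12 + h) (V(h) = 1/(h - 12) = 1/(-12 + h))
Z(T, C) = C*T
(V(2)*Z(-6, 3))*b(-3) = ((3*(-6))/(-12 + 2))*(-1*(-3)) = (-18/(-10))*3 = -1/10*(-18)*3 = (9/5)*3 = 27/5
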